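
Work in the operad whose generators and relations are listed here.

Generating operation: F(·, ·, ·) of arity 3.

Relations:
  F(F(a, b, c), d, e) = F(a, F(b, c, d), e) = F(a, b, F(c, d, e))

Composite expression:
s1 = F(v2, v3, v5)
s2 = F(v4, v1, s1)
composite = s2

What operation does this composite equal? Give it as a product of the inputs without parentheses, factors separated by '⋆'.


v4 ⋆ v1 ⋆ v2 ⋆ v3 ⋆ v5

Key point: F is associative — brackets drop, the v-order remains.
F(v2, v3, v5) spells out as v2 ⋆ v3 ⋆ v5
F(v4, v1, F(v2, v3, v5)) spells out as v4 ⋆ v1 ⋆ v2 ⋆ v3 ⋆ v5


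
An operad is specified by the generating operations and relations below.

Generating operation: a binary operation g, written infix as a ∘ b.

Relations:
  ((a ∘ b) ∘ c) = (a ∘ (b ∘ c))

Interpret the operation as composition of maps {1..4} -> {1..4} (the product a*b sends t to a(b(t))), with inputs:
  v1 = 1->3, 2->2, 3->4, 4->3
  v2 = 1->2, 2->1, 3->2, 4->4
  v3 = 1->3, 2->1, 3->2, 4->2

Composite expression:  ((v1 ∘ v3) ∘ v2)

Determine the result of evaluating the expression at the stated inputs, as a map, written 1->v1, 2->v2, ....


1->3, 2->4, 3->3, 4->2

(v1 ∘ v3) = 1->4, 2->3, 3->2, 4->2
((v1 ∘ v3) ∘ v2) = 1->3, 2->4, 3->3, 4->2


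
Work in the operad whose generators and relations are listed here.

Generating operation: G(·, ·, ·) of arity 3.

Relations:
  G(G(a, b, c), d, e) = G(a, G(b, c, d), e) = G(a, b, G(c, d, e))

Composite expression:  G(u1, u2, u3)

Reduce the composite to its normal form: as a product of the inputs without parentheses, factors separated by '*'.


Every regrouping of G is equal, so read the u-inputs in written order.
G(u1, u2, u3) spells out as u1 * u2 * u3

u1 * u2 * u3


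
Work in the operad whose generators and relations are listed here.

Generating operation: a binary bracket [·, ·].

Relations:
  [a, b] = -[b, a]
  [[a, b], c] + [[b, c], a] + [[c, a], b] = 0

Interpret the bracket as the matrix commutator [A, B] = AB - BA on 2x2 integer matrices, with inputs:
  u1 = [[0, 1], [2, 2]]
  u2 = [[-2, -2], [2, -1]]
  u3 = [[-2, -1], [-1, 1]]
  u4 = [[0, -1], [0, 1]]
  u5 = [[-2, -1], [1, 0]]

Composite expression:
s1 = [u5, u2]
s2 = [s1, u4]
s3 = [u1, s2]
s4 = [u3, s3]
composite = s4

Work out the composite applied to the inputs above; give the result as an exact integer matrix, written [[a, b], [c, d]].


[[-18, 18], [36, 18]]


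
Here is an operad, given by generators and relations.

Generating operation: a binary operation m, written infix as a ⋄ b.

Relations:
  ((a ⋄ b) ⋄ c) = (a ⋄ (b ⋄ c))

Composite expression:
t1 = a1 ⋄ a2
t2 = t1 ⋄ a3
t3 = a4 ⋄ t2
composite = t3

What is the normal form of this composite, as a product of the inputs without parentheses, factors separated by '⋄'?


a4 ⋄ a1 ⋄ a2 ⋄ a3

Associativity of m dissolves the nesting; only the a-input order survives.
(a1 ⋄ a2) collapses to a1 ⋄ a2
((a1 ⋄ a2) ⋄ a3) collapses to a1 ⋄ a2 ⋄ a3
(a4 ⋄ ((a1 ⋄ a2) ⋄ a3)) collapses to a4 ⋄ a1 ⋄ a2 ⋄ a3


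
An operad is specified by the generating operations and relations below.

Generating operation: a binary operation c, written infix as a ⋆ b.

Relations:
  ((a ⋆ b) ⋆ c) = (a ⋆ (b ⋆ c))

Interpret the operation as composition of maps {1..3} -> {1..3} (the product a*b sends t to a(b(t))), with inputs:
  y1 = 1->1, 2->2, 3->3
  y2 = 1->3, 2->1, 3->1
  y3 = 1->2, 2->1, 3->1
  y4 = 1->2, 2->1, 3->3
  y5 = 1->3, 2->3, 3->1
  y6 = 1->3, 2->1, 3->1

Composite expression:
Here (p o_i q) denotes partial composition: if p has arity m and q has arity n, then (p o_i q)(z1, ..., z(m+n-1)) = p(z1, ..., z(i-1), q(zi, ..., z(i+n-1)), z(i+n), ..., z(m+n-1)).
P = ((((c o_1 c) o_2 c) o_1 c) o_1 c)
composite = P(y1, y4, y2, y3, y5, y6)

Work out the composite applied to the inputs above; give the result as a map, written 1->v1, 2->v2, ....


(y1 ⋆ y4) = 1->2, 2->1, 3->3
((y1 ⋆ y4) ⋆ y2) = 1->3, 2->2, 3->2
(y3 ⋆ y5) = 1->1, 2->1, 3->2
(((y1 ⋆ y4) ⋆ y2) ⋆ (y3 ⋆ y5)) = 1->3, 2->3, 3->2
((((y1 ⋆ y4) ⋆ y2) ⋆ (y3 ⋆ y5)) ⋆ y6) = 1->2, 2->3, 3->3

1->2, 2->3, 3->3


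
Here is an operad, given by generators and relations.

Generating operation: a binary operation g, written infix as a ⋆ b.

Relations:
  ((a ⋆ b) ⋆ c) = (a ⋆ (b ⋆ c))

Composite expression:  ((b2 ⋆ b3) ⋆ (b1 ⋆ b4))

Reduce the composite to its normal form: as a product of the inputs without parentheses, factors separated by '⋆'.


All parenthesizations of g agree; list the b-inputs left to right.
(b2 ⋆ b3) linearizes to b2 ⋆ b3
(b1 ⋆ b4) linearizes to b1 ⋆ b4
((b2 ⋆ b3) ⋆ (b1 ⋆ b4)) linearizes to b2 ⋆ b3 ⋆ b1 ⋆ b4

b2 ⋆ b3 ⋆ b1 ⋆ b4


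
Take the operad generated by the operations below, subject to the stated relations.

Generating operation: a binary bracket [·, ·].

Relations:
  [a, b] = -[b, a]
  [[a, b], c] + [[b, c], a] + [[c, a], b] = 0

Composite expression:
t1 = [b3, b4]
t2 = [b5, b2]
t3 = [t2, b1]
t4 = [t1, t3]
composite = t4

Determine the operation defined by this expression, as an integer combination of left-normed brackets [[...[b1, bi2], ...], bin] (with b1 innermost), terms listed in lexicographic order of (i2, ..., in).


-[[[[b1, b2], b5], b3], b4] + [[[[b1, b2], b5], b4], b3] + [[[[b1, b5], b2], b3], b4] - [[[[b1, b5], b2], b4], b3]

Skip Jacobi rewriting: expand, keep b1-initial words, read off terms.
Composite bracket: [[b3, b4], [[b5, b2], b1]]
Expanding via [a, b] = ab - ba: 16 signed words (2^4 = 16).
Only words starting with b1 matter:
  from b1b2b5b3b4, sign -1: term -[[[[b1, b2], b5], b3], b4]
  from b1b2b5b4b3, sign +1: term +[[[[b1, b2], b5], b4], b3]
  from b1b5b2b3b4, sign +1: term +[[[[b1, b5], b2], b3], b4]
  from b1b5b2b4b3, sign -1: term -[[[[b1, b5], b2], b4], b3]


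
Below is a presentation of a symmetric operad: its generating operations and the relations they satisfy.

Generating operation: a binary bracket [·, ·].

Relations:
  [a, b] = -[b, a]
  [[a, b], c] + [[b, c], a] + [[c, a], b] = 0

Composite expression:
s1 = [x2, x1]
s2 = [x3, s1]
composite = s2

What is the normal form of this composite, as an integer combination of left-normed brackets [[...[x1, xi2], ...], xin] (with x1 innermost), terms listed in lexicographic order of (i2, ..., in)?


[[x1, x2], x3]

Left-normed coefficients sit on the x1-initial expansion words.
Composite bracket: [x3, [x2, x1]]
Applying ab - ba throughout gives 4 signed words (2^2 = 4).
Collect the words opening with x1:
  x1x2x3 appears with sign +1, giving the term +[[x1, x2], x3]


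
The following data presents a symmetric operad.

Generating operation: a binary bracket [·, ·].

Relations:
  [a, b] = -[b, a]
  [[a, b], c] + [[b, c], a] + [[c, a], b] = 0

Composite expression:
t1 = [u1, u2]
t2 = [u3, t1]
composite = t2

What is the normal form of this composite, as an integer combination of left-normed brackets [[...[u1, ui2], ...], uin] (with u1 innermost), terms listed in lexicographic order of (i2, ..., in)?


Left-normed coefficients sit on the u1-initial expansion words.
Composite bracket: [u3, [u1, u2]]
Expanding via [a, b] = ab - ba: 4 signed words (2^2 = 4).
The u1-initial words carry the normal form:
  word u1u2u3 has sign -1, contributing -[[u1, u2], u3]

-[[u1, u2], u3]


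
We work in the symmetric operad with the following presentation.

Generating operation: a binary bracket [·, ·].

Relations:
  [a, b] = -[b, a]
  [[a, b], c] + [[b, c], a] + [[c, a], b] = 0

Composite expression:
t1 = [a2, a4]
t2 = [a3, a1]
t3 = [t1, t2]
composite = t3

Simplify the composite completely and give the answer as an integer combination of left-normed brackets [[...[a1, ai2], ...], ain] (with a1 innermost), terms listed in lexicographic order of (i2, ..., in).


[[[a1, a3], a2], a4] - [[[a1, a3], a4], a2]

A multilinear Lie element is pinned by a1-initial words (a1 innermost).
Composite bracket: [[a2, a4], [a3, a1]]
Applying ab - ba throughout gives 8 signed words (2^3 = 8).
The a1-initial words carry the normal form:
  a1a3a2a4 appears with sign +1, giving the term +[[[a1, a3], a2], a4]
  a1a3a4a2 appears with sign -1, giving the term -[[[a1, a3], a4], a2]


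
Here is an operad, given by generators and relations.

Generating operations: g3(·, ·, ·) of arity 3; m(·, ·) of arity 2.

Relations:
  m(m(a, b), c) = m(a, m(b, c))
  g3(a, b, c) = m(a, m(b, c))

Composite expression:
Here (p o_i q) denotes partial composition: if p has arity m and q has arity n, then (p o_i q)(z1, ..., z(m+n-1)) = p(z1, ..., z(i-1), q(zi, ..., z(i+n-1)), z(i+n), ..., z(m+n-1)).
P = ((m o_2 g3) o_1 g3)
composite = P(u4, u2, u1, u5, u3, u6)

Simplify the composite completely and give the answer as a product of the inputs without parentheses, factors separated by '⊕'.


u4 ⊕ u2 ⊕ u1 ⊕ u5 ⊕ u3 ⊕ u6

The m-tree's shape is irrelevant; the u-reading-order decides.
g3(u4, u2, u1) reduces to u4 ⊕ u2 ⊕ u1
g3(u5, u3, u6) reduces to u5 ⊕ u3 ⊕ u6
m(g3(u4, u2, u1), g3(u5, u3, u6)) reduces to u4 ⊕ u2 ⊕ u1 ⊕ u5 ⊕ u3 ⊕ u6


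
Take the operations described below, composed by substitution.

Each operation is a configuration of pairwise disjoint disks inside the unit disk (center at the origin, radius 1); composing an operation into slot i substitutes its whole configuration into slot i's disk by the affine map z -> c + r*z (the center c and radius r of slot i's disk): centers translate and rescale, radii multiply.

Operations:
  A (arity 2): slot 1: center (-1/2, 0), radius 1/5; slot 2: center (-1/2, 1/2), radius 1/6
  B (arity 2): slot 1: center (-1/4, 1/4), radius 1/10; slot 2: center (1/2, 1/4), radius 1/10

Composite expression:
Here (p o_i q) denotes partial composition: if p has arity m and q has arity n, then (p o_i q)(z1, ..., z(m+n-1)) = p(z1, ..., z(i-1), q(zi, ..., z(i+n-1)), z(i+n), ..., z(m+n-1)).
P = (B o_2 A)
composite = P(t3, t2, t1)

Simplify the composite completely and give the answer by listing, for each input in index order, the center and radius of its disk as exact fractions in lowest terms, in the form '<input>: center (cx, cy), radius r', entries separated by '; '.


t1: center (9/20, 3/10), radius 1/60; t2: center (9/20, 1/4), radius 1/50; t3: center (-1/4, 1/4), radius 1/10

Below B, radii multiply path by path; the t-disk centers shift.
t3 passes through 1 substitution, ending at center (-1/4, 1/4), radius 1/10
t2 passes through 2 substitutions, ending at center (9/20, 1/4), radius 1/50
t1 passes through 2 substitutions, ending at center (9/20, 3/10), radius 1/60


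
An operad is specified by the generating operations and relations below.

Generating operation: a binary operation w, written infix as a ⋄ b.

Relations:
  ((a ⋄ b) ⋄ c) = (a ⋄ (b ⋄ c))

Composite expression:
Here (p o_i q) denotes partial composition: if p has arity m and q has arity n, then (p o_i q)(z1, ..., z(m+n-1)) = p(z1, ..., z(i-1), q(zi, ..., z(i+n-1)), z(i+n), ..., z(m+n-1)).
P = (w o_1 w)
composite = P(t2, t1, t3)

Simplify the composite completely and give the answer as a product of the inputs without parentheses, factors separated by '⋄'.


Every regrouping of w is equal, so read the t-inputs in written order.
(t2 ⋄ t1) linearizes to t2 ⋄ t1
((t2 ⋄ t1) ⋄ t3) linearizes to t2 ⋄ t1 ⋄ t3

t2 ⋄ t1 ⋄ t3


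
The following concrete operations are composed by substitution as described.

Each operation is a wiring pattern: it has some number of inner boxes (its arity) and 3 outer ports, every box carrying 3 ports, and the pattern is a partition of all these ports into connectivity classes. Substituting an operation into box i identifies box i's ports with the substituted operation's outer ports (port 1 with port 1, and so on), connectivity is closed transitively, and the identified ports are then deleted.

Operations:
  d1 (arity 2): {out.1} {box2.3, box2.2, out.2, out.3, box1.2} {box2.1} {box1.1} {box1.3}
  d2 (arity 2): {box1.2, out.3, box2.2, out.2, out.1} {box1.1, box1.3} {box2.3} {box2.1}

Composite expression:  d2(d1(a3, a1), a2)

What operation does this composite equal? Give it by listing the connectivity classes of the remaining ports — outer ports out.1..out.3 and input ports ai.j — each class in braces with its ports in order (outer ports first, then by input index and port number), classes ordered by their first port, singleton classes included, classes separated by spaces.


{out.1, out.2, out.3, a1.2, a1.3, a2.2, a3.2} {a1.1} {a2.1} {a2.3} {a3.1} {a3.3}

Substituting into d2 glues patterns; closure does the rest.
through d1, on inputs (a3, a1): {out.1} {out.2, out.3, a1.2, a1.3, a3.2} {a1.1} {a3.1} {a3.3} (out.j = stage outer ports)
through d2, on inputs (a3, a1, a2): {out.1, out.2, out.3, a1.2, a1.3, a2.2, a3.2} {a1.1} {a2.1} {a2.3} {a3.1} {a3.3} (out.j = stage outer ports)


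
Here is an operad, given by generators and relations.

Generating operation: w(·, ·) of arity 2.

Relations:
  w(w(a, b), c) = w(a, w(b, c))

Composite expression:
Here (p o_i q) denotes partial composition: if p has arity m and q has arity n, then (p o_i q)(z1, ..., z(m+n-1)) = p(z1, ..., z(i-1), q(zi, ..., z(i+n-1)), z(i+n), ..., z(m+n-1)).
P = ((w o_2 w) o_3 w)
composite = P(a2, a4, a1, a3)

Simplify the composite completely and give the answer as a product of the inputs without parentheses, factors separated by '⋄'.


Every regrouping of w is equal, so read the a-inputs in written order.
w(a1, a3) unparenthesizes to a1 ⋄ a3
w(a4, w(a1, a3)) unparenthesizes to a4 ⋄ a1 ⋄ a3
w(a2, w(a4, w(a1, a3))) unparenthesizes to a2 ⋄ a4 ⋄ a1 ⋄ a3

a2 ⋄ a4 ⋄ a1 ⋄ a3


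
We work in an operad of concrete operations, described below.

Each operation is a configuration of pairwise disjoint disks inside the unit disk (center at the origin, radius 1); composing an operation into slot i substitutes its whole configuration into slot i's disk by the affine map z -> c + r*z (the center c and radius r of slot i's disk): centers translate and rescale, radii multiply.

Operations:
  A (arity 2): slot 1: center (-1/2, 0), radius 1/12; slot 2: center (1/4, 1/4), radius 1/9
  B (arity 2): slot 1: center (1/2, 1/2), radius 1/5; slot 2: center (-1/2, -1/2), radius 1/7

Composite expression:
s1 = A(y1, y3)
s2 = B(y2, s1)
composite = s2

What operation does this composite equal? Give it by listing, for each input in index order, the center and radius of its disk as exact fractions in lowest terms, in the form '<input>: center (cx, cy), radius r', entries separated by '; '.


y1: center (-4/7, -1/2), radius 1/84; y2: center (1/2, 1/2), radius 1/5; y3: center (-13/28, -13/28), radius 1/63

Each y-disk chains the slot maps above it in B; radii multiply.
for y2, the 1-step affine chain lands on center (1/2, 1/2), radius 1/5
for y1, the 2-step affine chain lands on center (-4/7, -1/2), radius 1/84
for y3, the 2-step affine chain lands on center (-13/28, -13/28), radius 1/63


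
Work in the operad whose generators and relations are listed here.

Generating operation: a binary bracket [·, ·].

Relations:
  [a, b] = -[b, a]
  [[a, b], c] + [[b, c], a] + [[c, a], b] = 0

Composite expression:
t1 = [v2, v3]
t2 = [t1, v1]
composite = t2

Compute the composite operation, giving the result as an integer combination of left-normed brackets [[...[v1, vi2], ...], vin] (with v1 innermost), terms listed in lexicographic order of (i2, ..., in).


-[[v1, v2], v3] + [[v1, v3], v2]


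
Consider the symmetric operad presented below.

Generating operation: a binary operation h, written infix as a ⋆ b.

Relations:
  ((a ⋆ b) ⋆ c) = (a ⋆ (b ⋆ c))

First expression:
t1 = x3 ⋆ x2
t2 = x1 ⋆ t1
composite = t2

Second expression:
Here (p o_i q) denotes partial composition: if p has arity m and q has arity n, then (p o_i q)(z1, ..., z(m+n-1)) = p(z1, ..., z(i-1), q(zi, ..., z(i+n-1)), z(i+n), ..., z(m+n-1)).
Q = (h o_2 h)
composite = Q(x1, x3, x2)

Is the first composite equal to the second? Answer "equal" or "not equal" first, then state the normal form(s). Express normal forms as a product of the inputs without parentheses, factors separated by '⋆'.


equal — both sides give x1 ⋆ x3 ⋆ x2

Normal form of the first expression: x1 ⋆ x3 ⋆ x2
Normal form of the second expression: x1 ⋆ x3 ⋆ x2
The normal forms match — equal.


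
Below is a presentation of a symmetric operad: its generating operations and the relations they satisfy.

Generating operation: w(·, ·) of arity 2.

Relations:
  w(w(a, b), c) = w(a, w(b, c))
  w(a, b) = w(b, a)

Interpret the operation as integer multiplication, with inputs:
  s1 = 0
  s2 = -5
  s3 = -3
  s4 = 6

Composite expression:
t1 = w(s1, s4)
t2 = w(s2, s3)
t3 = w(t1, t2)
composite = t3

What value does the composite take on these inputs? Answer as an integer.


0

w(s1, s4) = 0
w(s2, s3) = 15
w(w(s1, s4), w(s2, s3)) = 0


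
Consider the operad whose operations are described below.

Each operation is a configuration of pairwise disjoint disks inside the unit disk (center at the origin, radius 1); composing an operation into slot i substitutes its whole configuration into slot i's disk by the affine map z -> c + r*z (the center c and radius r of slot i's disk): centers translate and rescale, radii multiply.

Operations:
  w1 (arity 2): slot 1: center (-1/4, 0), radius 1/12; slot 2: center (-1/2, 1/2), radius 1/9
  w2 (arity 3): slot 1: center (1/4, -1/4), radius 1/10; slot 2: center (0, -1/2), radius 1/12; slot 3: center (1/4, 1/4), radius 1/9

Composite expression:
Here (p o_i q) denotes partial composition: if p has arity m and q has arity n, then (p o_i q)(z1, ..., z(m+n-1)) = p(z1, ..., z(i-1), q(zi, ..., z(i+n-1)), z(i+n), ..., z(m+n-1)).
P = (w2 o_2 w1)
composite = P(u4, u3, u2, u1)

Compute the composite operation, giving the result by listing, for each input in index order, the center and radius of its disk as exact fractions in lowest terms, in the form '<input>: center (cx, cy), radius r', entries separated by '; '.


u1: center (1/4, 1/4), radius 1/9; u2: center (-1/24, -11/24), radius 1/108; u3: center (-1/48, -1/2), radius 1/144; u4: center (1/4, -1/4), radius 1/10


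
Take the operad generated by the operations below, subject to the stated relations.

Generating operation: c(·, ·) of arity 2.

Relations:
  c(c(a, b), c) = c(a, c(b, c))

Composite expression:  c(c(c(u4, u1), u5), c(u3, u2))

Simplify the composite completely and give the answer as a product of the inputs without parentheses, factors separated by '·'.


u4 · u1 · u5 · u3 · u2

Under associativity of c, the answer is the u's in reading order.
c(u4, u1) collapses to u4 · u1
c(c(u4, u1), u5) collapses to u4 · u1 · u5
c(u3, u2) collapses to u3 · u2
c(c(c(u4, u1), u5), c(u3, u2)) collapses to u4 · u1 · u5 · u3 · u2


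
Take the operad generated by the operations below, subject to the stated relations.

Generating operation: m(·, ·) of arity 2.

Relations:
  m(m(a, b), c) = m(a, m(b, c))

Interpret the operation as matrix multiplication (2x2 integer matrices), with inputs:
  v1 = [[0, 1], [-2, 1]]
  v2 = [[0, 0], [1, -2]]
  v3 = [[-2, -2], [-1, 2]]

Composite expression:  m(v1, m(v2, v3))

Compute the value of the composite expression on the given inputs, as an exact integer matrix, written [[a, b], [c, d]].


[[0, -6], [0, -6]]

m(v2, v3) = [[0, 0], [0, -6]]
m(v1, m(v2, v3)) = [[0, -6], [0, -6]]


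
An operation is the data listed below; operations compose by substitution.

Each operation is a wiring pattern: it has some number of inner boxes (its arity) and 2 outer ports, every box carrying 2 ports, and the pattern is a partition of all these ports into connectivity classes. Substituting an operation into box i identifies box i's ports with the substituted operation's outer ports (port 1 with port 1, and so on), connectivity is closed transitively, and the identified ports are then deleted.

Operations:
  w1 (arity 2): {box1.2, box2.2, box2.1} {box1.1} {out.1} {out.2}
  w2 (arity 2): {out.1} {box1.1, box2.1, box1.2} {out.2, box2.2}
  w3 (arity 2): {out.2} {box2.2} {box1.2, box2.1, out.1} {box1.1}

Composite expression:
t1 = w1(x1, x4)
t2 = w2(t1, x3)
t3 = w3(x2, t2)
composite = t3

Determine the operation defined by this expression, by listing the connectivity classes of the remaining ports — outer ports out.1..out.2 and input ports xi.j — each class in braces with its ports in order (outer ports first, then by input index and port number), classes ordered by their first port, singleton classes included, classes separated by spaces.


{out.1, x2.2} {out.2} {x1.1} {x1.2, x4.1, x4.2} {x2.1} {x3.1} {x3.2}

Substituting into w3 glues patterns; closure does the rest.
through w1, on inputs (x1, x4): {out.1} {out.2} {x1.1} {x1.2, x4.1, x4.2} (out.j = stage outer ports)
through w2, on inputs (x1, x4, x3): {out.1} {out.2, x3.2} {x1.1} {x1.2, x4.1, x4.2} {x3.1} (out.j = stage outer ports)
through w3, on inputs (x2, x1, x4, x3): {out.1, x2.2} {out.2} {x1.1} {x1.2, x4.1, x4.2} {x2.1} {x3.1} {x3.2} (out.j = stage outer ports)


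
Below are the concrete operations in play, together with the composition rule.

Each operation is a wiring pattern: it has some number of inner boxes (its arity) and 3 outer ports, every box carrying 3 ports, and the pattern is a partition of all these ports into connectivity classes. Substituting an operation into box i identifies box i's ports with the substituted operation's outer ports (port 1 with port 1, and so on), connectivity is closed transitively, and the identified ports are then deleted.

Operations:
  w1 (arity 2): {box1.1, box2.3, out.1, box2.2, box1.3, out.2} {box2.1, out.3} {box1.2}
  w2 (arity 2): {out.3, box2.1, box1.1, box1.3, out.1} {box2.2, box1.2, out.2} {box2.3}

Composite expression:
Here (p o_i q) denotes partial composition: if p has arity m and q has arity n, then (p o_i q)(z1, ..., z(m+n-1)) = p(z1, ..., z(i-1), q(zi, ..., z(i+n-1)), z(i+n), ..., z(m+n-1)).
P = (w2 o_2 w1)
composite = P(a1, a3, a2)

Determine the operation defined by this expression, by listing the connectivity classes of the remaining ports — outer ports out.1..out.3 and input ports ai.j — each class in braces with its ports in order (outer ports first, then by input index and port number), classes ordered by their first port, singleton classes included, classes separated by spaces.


Treat the ports identified at w2 as solder joints: merge, then drop.
after w1, the pattern on (a3, a2) reads {out.1, out.2, a2.2, a2.3, a3.1, a3.3} {out.3, a2.1} {a3.2} (out.j = its outer ports)
after w2, the pattern on (a1, a3, a2) reads {out.1, out.2, out.3, a1.1, a1.2, a1.3, a2.2, a2.3, a3.1, a3.3} {a2.1} {a3.2} (out.j = its outer ports)

{out.1, out.2, out.3, a1.1, a1.2, a1.3, a2.2, a2.3, a3.1, a3.3} {a2.1} {a3.2}


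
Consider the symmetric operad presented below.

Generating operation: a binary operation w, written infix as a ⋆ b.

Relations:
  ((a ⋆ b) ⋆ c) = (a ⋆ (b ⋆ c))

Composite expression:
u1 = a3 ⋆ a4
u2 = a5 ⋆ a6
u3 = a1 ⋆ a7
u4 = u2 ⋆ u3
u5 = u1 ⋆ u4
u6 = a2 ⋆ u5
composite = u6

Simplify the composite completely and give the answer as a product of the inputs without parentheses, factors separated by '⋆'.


a2 ⋆ a3 ⋆ a4 ⋆ a5 ⋆ a6 ⋆ a1 ⋆ a7


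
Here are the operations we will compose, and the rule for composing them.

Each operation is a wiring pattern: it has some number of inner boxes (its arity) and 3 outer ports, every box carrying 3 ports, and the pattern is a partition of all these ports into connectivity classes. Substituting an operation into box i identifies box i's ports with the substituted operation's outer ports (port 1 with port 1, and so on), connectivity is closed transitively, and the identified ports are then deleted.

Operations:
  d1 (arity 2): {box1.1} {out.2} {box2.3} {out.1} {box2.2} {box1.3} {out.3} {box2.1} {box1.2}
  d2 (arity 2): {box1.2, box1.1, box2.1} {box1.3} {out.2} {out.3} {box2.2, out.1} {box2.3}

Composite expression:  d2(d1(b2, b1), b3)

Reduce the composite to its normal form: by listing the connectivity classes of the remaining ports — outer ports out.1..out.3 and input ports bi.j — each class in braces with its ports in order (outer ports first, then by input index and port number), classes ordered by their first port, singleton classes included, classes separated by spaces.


{out.1, b3.2} {out.2} {out.3} {b1.1} {b1.2} {b1.3} {b2.1} {b2.2} {b2.3} {b3.1} {b3.3}

Connectivity passes through glued d2-boundaries; trace each wire chain.
through d1, on inputs (b2, b1): {out.1} {out.2} {out.3} {b1.1} {b1.2} {b1.3} {b2.1} {b2.2} {b2.3} (out.j = stage outer ports)
through d2, on inputs (b2, b1, b3): {out.1, b3.2} {out.2} {out.3} {b1.1} {b1.2} {b1.3} {b2.1} {b2.2} {b2.3} {b3.1} {b3.3} (out.j = stage outer ports)


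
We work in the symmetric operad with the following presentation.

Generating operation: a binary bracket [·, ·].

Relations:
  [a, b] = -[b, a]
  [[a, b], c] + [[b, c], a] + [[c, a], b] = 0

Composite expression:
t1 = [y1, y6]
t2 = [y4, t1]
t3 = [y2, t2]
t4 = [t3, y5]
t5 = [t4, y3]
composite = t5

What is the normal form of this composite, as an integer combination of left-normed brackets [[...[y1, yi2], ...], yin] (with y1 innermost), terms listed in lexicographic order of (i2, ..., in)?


In the tensor algebra, words opening y1 carry the y1-anchored form.
Composite bracket: [[[y2, [y4, [y1, y6]]], y5], y3]
The bracket unfolds into 32 signed words via [a, b] = ab - ba (2^5 = 32).
Collect the words opening with y1:
  y1y6y4y2y5y3 appears with sign +1, giving the term +[[[[[y1, y6], y4], y2], y5], y3]

[[[[[y1, y6], y4], y2], y5], y3]


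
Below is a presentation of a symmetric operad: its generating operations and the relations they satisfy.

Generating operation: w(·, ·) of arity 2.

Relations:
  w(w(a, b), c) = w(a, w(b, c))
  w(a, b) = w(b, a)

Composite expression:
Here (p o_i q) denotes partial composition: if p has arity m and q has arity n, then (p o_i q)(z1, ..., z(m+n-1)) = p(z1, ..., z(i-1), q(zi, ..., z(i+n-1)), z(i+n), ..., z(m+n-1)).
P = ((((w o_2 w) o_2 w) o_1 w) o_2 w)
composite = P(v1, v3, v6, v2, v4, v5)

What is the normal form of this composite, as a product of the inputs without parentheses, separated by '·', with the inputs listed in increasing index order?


v1 · v2 · v3 · v4 · v5 · v6

Shape and order are irrelevant to w; the v-input set decides.
w(v3, v6) spells out as v3 · v6
w(v1, w(v3, v6)) spells out as v1 · v3 · v6
w(v2, v4) spells out as v2 · v4
w(w(v2, v4), v5) spells out as v2 · v4 · v5
w(w(v1, w(v3, v6)), w(w(v2, v4), v5)) spells out as v1 · v3 · v6 · v2 · v4 · v5
putting the inputs in ascending order: v1 · v2 · v3 · v4 · v5 · v6


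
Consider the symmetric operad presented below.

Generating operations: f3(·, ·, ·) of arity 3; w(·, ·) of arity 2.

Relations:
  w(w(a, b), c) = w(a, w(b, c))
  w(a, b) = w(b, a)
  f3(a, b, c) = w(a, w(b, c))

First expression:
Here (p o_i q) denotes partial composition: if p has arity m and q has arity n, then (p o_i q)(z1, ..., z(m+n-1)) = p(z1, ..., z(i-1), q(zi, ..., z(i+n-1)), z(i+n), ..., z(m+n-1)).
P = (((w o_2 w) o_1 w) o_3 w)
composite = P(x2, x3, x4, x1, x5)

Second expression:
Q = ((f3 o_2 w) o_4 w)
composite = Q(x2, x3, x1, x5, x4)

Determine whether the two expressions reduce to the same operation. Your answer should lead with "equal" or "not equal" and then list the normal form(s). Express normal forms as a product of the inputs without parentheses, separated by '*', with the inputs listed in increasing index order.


Reducing the first expression gives x1 * x2 * x3 * x4 * x5
Reducing the second expression gives x1 * x2 * x3 * x4 * x5
The normal forms match — equal.

equal; both compose to x1 * x2 * x3 * x4 * x5


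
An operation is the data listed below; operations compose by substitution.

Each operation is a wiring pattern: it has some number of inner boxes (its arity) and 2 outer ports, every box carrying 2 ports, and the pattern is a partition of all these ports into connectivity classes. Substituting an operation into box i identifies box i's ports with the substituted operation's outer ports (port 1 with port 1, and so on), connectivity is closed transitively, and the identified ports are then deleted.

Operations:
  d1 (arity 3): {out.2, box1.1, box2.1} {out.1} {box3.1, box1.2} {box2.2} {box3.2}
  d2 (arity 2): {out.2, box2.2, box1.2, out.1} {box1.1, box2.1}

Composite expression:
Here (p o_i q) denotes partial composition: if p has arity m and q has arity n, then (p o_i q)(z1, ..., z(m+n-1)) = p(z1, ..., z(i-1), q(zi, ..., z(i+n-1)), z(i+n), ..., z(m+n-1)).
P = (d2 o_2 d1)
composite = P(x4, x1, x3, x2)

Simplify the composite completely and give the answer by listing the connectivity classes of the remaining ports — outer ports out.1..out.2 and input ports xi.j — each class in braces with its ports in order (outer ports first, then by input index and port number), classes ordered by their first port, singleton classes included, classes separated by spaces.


{out.1, out.2, x1.1, x3.1, x4.2} {x1.2, x2.1} {x2.2} {x3.2} {x4.1}

Two ports join when wires chain via d2-identified ports.
the subtree at d1 composes to {out.1} {out.2, x1.1, x3.1} {x1.2, x2.1} {x2.2} {x3.2} on (x1, x3, x2); out.j = own outer ports
the subtree at d2 composes to {out.1, out.2, x1.1, x3.1, x4.2} {x1.2, x2.1} {x2.2} {x3.2} {x4.1} on (x4, x1, x3, x2); out.j = own outer ports


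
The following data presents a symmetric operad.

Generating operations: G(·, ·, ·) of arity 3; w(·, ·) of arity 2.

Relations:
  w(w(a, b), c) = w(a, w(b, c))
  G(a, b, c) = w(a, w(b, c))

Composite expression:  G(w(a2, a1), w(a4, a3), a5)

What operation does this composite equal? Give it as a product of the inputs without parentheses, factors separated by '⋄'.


a2 ⋄ a1 ⋄ a4 ⋄ a3 ⋄ a5

The G-tree's shape is irrelevant; the a-reading-order decides.
w(a2, a1) reduces to a2 ⋄ a1
w(a4, a3) reduces to a4 ⋄ a3
G(w(a2, a1), w(a4, a3), a5) reduces to a2 ⋄ a1 ⋄ a4 ⋄ a3 ⋄ a5


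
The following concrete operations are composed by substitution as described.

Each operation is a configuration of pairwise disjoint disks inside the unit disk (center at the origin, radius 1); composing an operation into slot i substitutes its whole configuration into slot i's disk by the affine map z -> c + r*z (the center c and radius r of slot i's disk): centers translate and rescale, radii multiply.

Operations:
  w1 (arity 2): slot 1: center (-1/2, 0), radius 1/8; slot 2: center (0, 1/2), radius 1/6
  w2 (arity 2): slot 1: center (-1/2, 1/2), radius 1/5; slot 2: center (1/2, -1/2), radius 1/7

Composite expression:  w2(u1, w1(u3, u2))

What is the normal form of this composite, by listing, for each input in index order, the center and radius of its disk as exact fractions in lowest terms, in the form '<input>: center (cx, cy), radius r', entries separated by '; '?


u1: center (-1/2, 1/2), radius 1/5; u2: center (1/2, -3/7), radius 1/42; u3: center (3/7, -1/2), radius 1/56

Only the slot chain above each u matters under w2; compose those maps.
tracing u1 down its 1-map path: center (-1/2, 1/2), radius 1/5
tracing u3 down its 2-map path: center (3/7, -1/2), radius 1/56
tracing u2 down its 2-map path: center (1/2, -3/7), radius 1/42


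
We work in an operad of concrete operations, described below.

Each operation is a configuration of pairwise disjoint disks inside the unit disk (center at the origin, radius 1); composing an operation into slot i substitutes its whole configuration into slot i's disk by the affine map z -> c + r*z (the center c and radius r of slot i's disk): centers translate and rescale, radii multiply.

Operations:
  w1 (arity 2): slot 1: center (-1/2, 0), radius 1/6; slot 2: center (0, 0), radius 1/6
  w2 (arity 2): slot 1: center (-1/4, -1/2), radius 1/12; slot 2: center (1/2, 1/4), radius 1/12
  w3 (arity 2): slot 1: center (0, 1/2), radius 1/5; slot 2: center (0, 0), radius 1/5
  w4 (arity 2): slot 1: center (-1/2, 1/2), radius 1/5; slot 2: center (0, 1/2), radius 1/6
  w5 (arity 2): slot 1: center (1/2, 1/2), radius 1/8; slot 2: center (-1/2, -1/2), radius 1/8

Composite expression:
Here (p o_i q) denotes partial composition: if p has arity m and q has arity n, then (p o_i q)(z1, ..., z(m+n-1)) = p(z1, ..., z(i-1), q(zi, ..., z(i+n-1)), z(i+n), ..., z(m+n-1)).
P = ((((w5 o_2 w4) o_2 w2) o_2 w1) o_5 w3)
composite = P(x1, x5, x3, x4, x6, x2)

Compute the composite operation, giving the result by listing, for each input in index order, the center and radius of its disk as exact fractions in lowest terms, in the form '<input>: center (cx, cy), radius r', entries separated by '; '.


Only the slot chain above each x matters under w5; compose those maps.
x1: after 1 affine step, its disk has center (1/2, 1/2), radius 1/8
x5: after 4 affine steps, its disk has center (-547/960, -9/20), radius 1/2880
x3: after 4 affine steps, its disk has center (-91/160, -9/20), radius 1/2880
x4: after 3 affine steps, its disk has center (-11/20, -69/160), radius 1/480
x6: after 3 affine steps, its disk has center (-1/2, -41/96), radius 1/240
x2: after 3 affine steps, its disk has center (-1/2, -7/16), radius 1/240

x1: center (1/2, 1/2), radius 1/8; x2: center (-1/2, -7/16), radius 1/240; x3: center (-91/160, -9/20), radius 1/2880; x4: center (-11/20, -69/160), radius 1/480; x5: center (-547/960, -9/20), radius 1/2880; x6: center (-1/2, -41/96), radius 1/240


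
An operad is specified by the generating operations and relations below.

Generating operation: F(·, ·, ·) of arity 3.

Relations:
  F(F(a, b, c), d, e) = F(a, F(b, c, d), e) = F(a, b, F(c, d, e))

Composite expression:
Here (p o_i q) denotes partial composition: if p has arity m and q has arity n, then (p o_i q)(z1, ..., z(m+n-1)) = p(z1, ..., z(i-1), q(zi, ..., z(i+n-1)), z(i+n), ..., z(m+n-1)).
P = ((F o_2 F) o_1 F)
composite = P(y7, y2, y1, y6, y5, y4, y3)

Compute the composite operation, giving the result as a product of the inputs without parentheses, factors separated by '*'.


y7 * y2 * y1 * y6 * y5 * y4 * y3


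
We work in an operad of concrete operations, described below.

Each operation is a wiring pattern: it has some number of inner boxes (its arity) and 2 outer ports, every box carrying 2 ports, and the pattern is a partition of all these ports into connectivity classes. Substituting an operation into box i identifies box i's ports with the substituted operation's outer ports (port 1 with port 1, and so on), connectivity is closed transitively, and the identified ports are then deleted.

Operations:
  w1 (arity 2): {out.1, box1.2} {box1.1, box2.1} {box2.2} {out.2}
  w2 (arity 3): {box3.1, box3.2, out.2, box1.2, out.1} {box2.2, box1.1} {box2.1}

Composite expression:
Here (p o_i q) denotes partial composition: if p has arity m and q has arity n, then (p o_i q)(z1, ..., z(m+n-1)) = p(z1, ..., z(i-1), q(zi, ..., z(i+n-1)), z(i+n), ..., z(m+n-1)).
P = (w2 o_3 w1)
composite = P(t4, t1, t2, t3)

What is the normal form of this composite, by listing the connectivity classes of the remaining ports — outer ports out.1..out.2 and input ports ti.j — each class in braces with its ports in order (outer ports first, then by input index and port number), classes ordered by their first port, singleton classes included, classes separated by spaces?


{out.1, out.2, t2.2, t4.2} {t1.1} {t1.2, t4.1} {t2.1, t3.1} {t3.2}

Treat the ports identified at w2 as solder joints: merge, then drop.
through w1, on inputs (t2, t3): {out.1, t2.2} {out.2} {t2.1, t3.1} {t3.2} (out.j = stage outer ports)
through w2, on inputs (t4, t1, t2, t3): {out.1, out.2, t2.2, t4.2} {t1.1} {t1.2, t4.1} {t2.1, t3.1} {t3.2} (out.j = stage outer ports)


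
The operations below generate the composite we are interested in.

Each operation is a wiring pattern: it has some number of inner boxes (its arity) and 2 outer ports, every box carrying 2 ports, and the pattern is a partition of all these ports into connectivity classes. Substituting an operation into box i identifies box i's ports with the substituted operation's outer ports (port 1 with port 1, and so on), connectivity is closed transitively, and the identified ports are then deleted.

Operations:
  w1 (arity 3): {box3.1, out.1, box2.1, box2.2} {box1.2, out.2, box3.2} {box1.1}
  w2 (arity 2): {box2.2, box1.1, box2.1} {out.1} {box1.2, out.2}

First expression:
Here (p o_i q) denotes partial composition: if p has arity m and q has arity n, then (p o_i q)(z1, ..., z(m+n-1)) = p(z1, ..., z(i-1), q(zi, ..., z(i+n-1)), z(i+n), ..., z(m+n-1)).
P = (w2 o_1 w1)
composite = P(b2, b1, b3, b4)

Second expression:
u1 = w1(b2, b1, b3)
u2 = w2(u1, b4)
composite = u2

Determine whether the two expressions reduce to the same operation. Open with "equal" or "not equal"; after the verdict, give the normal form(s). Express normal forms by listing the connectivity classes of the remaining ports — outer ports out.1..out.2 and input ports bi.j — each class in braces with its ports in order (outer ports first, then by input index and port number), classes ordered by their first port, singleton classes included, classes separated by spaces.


equal — both sides give {out.1} {out.2, b2.2, b3.2} {b1.1, b1.2, b3.1, b4.1, b4.2} {b2.1}

Reducing the first expression gives {out.1} {out.2, b2.2, b3.2} {b1.1, b1.2, b3.1, b4.1, b4.2} {b2.1}
Reducing the second expression gives {out.1} {out.2, b2.2, b3.2} {b1.1, b1.2, b3.1, b4.1, b4.2} {b2.1}
Identical normal forms: equal.


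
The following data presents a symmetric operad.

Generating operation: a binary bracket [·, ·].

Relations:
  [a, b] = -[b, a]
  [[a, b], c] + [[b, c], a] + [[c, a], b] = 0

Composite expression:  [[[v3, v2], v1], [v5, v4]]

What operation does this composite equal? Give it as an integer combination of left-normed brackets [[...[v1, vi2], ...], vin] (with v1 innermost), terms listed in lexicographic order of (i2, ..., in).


-[[[[v1, v2], v3], v4], v5] + [[[[v1, v2], v3], v5], v4] + [[[[v1, v3], v2], v4], v5] - [[[[v1, v3], v2], v5], v4]

In the tensor algebra, words opening v1 carry the v1-anchored form.
Composite bracket: [[[v3, v2], v1], [v5, v4]]
Under [a, b] = ab - ba we get 16 signed associative words (2^4 = 16).
Only words starting with v1 matter:
  sign of v1v2v3v4v5 is -1, so it contributes -[[[[v1, v2], v3], v4], v5]
  sign of v1v2v3v5v4 is +1, so it contributes +[[[[v1, v2], v3], v5], v4]
  sign of v1v3v2v4v5 is +1, so it contributes +[[[[v1, v3], v2], v4], v5]
  sign of v1v3v2v5v4 is -1, so it contributes -[[[[v1, v3], v2], v5], v4]


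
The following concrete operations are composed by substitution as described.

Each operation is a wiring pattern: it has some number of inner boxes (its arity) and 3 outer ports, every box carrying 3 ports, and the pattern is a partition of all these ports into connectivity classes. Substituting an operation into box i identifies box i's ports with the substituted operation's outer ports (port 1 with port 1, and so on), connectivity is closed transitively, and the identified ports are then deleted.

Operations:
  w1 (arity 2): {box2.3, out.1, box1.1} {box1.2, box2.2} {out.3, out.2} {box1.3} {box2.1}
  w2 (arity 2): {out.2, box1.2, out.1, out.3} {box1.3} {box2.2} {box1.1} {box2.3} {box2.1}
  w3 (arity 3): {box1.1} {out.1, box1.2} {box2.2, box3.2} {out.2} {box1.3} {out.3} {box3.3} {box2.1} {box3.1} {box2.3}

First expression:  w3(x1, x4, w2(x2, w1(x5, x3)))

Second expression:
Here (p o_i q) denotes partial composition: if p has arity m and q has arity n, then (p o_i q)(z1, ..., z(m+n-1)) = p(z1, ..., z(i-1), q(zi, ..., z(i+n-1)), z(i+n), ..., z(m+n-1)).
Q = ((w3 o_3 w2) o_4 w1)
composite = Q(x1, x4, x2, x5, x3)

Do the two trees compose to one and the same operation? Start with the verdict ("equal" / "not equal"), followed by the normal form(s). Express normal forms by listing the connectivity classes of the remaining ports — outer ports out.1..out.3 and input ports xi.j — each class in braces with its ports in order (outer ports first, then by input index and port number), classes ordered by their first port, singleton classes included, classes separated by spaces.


In normal form, the first expression is {out.1, x1.2} {out.2} {out.3} {x1.1} {x1.3} {x2.1} {x2.2, x4.2} {x2.3} {x3.1} {x3.2, x5.2} {x3.3, x5.1} {x4.1} {x4.3} {x5.3}
In normal form, the second expression is {out.1, x1.2} {out.2} {out.3} {x1.1} {x1.3} {x2.1} {x2.2, x4.2} {x2.3} {x3.1} {x3.2, x5.2} {x3.3, x5.1} {x4.1} {x4.3} {x5.3}
The forms coincide; equal.

equal; the common form is {out.1, x1.2} {out.2} {out.3} {x1.1} {x1.3} {x2.1} {x2.2, x4.2} {x2.3} {x3.1} {x3.2, x5.2} {x3.3, x5.1} {x4.1} {x4.3} {x5.3}
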